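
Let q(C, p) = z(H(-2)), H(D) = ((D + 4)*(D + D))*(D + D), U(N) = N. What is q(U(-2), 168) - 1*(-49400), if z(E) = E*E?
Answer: 50424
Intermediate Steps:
H(D) = 4*D**2*(4 + D) (H(D) = ((4 + D)*(2*D))*(2*D) = (2*D*(4 + D))*(2*D) = 4*D**2*(4 + D))
z(E) = E**2
q(C, p) = 1024 (q(C, p) = (4*(-2)**2*(4 - 2))**2 = (4*4*2)**2 = 32**2 = 1024)
q(U(-2), 168) - 1*(-49400) = 1024 - 1*(-49400) = 1024 + 49400 = 50424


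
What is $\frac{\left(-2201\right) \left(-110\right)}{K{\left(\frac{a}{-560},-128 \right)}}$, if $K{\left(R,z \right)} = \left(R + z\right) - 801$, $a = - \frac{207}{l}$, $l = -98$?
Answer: $- \frac{13286996800}{50983727} \approx -260.61$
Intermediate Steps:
$a = \frac{207}{98}$ ($a = - \frac{207}{-98} = \left(-207\right) \left(- \frac{1}{98}\right) = \frac{207}{98} \approx 2.1122$)
$K{\left(R,z \right)} = -801 + R + z$
$\frac{\left(-2201\right) \left(-110\right)}{K{\left(\frac{a}{-560},-128 \right)}} = \frac{\left(-2201\right) \left(-110\right)}{-801 + \frac{207}{98 \left(-560\right)} - 128} = \frac{242110}{-801 + \frac{207}{98} \left(- \frac{1}{560}\right) - 128} = \frac{242110}{-801 - \frac{207}{54880} - 128} = \frac{242110}{- \frac{50983727}{54880}} = 242110 \left(- \frac{54880}{50983727}\right) = - \frac{13286996800}{50983727}$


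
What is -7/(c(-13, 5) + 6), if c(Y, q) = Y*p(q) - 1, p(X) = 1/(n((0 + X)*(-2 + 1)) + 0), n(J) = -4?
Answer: -28/33 ≈ -0.84848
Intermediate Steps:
p(X) = -1/4 (p(X) = 1/(-4 + 0) = 1/(-4) = -1/4)
c(Y, q) = -1 - Y/4 (c(Y, q) = Y*(-1/4) - 1 = -Y/4 - 1 = -1 - Y/4)
-7/(c(-13, 5) + 6) = -7/((-1 - 1/4*(-13)) + 6) = -7/((-1 + 13/4) + 6) = -7/(9/4 + 6) = -7/33/4 = -7*4/33 = -28/33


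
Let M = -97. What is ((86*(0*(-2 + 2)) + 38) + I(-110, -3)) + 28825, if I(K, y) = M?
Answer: 28766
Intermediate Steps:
I(K, y) = -97
((86*(0*(-2 + 2)) + 38) + I(-110, -3)) + 28825 = ((86*(0*(-2 + 2)) + 38) - 97) + 28825 = ((86*(0*0) + 38) - 97) + 28825 = ((86*0 + 38) - 97) + 28825 = ((0 + 38) - 97) + 28825 = (38 - 97) + 28825 = -59 + 28825 = 28766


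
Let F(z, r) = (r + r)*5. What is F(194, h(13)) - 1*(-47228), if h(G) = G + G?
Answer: 47488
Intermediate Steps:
h(G) = 2*G
F(z, r) = 10*r (F(z, r) = (2*r)*5 = 10*r)
F(194, h(13)) - 1*(-47228) = 10*(2*13) - 1*(-47228) = 10*26 + 47228 = 260 + 47228 = 47488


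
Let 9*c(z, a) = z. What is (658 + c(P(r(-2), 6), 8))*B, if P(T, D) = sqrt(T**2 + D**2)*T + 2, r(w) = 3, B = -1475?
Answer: -8737900/9 - 1475*sqrt(5) ≈ -9.7418e+5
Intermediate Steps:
P(T, D) = 2 + T*sqrt(D**2 + T**2) (P(T, D) = sqrt(D**2 + T**2)*T + 2 = T*sqrt(D**2 + T**2) + 2 = 2 + T*sqrt(D**2 + T**2))
c(z, a) = z/9
(658 + c(P(r(-2), 6), 8))*B = (658 + (2 + 3*sqrt(6**2 + 3**2))/9)*(-1475) = (658 + (2 + 3*sqrt(36 + 9))/9)*(-1475) = (658 + (2 + 3*sqrt(45))/9)*(-1475) = (658 + (2 + 3*(3*sqrt(5)))/9)*(-1475) = (658 + (2 + 9*sqrt(5))/9)*(-1475) = (658 + (2/9 + sqrt(5)))*(-1475) = (5924/9 + sqrt(5))*(-1475) = -8737900/9 - 1475*sqrt(5)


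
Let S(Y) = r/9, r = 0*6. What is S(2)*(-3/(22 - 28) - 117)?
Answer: 0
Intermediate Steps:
r = 0
S(Y) = 0 (S(Y) = 0/9 = 0*(⅑) = 0)
S(2)*(-3/(22 - 28) - 117) = 0*(-3/(22 - 28) - 117) = 0*(-3/(-6) - 117) = 0*(-3*(-⅙) - 117) = 0*(½ - 117) = 0*(-233/2) = 0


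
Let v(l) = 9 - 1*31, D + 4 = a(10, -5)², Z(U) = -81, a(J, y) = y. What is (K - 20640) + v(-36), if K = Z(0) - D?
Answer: -20764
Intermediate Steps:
D = 21 (D = -4 + (-5)² = -4 + 25 = 21)
K = -102 (K = -81 - 1*21 = -81 - 21 = -102)
v(l) = -22 (v(l) = 9 - 31 = -22)
(K - 20640) + v(-36) = (-102 - 20640) - 22 = -20742 - 22 = -20764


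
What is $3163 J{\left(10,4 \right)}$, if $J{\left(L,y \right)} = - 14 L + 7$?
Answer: $-420679$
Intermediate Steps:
$J{\left(L,y \right)} = 7 - 14 L$
$3163 J{\left(10,4 \right)} = 3163 \left(7 - 140\right) = 3163 \left(-133\right) = -420679$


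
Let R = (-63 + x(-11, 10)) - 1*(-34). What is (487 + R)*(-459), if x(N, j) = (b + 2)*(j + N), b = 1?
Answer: -208845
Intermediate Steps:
x(N, j) = 3*N + 3*j (x(N, j) = (1 + 2)*(j + N) = 3*(N + j) = 3*N + 3*j)
R = -32 (R = (-63 + (3*(-11) + 3*10)) - 1*(-34) = (-63 + (-33 + 30)) + 34 = (-63 - 3) + 34 = -66 + 34 = -32)
(487 + R)*(-459) = (487 - 32)*(-459) = 455*(-459) = -208845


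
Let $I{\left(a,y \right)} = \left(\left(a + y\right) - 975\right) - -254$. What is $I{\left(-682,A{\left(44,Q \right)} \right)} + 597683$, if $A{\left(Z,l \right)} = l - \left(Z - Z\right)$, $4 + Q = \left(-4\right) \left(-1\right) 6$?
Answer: $596300$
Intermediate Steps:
$Q = 20$ ($Q = -4 + \left(-4\right) \left(-1\right) 6 = -4 + 4 \cdot 6 = -4 + 24 = 20$)
$A{\left(Z,l \right)} = l$ ($A{\left(Z,l \right)} = l - 0 = l + 0 = l$)
$I{\left(a,y \right)} = -721 + a + y$ ($I{\left(a,y \right)} = \left(-975 + a + y\right) + 254 = -721 + a + y$)
$I{\left(-682,A{\left(44,Q \right)} \right)} + 597683 = \left(-721 - 682 + 20\right) + 597683 = -1383 + 597683 = 596300$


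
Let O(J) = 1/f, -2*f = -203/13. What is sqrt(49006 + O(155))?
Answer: 2*sqrt(504873383)/203 ≈ 221.37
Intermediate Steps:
f = 203/26 (f = -(-203)/(2*13) = -1/2*(-203/13) = 203/26 ≈ 7.8077)
O(J) = 26/203 (O(J) = 1/(203/26) = 26/203)
sqrt(49006 + O(155)) = sqrt(49006 + 26/203) = sqrt(9948244/203) = 2*sqrt(504873383)/203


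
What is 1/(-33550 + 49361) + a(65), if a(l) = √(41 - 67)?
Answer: 1/15811 + I*√26 ≈ 6.3247e-5 + 5.099*I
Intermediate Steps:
a(l) = I*√26 (a(l) = √(-26) = I*√26)
1/(-33550 + 49361) + a(65) = 1/(-33550 + 49361) + I*√26 = 1/15811 + I*√26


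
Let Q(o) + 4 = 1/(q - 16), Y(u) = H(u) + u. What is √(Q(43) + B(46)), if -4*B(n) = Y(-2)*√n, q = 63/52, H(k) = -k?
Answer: 2*I*√601358/769 ≈ 2.0168*I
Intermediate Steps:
q = 63/52 (q = 63*(1/52) = 63/52 ≈ 1.2115)
Y(u) = 0 (Y(u) = -u + u = 0)
Q(o) = -3128/769 (Q(o) = -4 + 1/(63/52 - 16) = -4 + 1/(-769/52) = -4 - 52/769 = -3128/769)
B(n) = 0 (B(n) = -0*√n = -¼*0 = 0)
√(Q(43) + B(46)) = √(-3128/769 + 0) = √(-3128/769) = 2*I*√601358/769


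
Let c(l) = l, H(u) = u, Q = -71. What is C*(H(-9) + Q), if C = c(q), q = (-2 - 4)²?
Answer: -2880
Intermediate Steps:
q = 36 (q = (-6)² = 36)
C = 36
C*(H(-9) + Q) = 36*(-9 - 71) = 36*(-80) = -2880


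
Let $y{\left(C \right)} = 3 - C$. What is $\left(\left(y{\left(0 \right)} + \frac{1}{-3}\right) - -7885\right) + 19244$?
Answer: $\frac{81395}{3} \approx 27132.0$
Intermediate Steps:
$\left(\left(y{\left(0 \right)} + \frac{1}{-3}\right) - -7885\right) + 19244 = \left(\left(\left(3 - 0\right) + \frac{1}{-3}\right) - -7885\right) + 19244 = \left(\left(\left(3 + 0\right) - \frac{1}{3}\right) + 7885\right) + 19244 = \left(\left(3 - \frac{1}{3}\right) + 7885\right) + 19244 = \left(\frac{8}{3} + 7885\right) + 19244 = \frac{23663}{3} + 19244 = \frac{81395}{3}$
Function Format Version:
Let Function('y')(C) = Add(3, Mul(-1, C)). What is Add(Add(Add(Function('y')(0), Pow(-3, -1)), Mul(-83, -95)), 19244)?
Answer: Rational(81395, 3) ≈ 27132.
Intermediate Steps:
Add(Add(Add(Function('y')(0), Pow(-3, -1)), Mul(-83, -95)), 19244) = Add(Add(Add(Add(3, Mul(-1, 0)), Pow(-3, -1)), Mul(-83, -95)), 19244) = Add(Add(Add(Add(3, 0), Rational(-1, 3)), 7885), 19244) = Add(Add(Add(3, Rational(-1, 3)), 7885), 19244) = Add(Add(Rational(8, 3), 7885), 19244) = Add(Rational(23663, 3), 19244) = Rational(81395, 3)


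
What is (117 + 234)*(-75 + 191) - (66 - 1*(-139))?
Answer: 40511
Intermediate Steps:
(117 + 234)*(-75 + 191) - (66 - 1*(-139)) = 351*116 - (66 + 139) = 40716 - 1*205 = 40716 - 205 = 40511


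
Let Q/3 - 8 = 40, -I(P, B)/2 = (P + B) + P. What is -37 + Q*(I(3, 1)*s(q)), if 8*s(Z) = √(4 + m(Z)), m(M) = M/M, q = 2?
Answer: -37 - 252*√5 ≈ -600.49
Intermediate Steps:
I(P, B) = -4*P - 2*B (I(P, B) = -2*((P + B) + P) = -2*((B + P) + P) = -2*(B + 2*P) = -4*P - 2*B)
m(M) = 1
s(Z) = √5/8 (s(Z) = √(4 + 1)/8 = √5/8)
Q = 144 (Q = 24 + 3*40 = 24 + 120 = 144)
-37 + Q*(I(3, 1)*s(q)) = -37 + 144*((-4*3 - 2*1)*(√5/8)) = -37 + 144*((-12 - 2)*(√5/8)) = -37 + 144*(-7*√5/4) = -37 - 252*√5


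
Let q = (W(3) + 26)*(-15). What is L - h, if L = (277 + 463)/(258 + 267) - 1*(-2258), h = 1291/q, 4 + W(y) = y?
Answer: 5939987/2625 ≈ 2262.9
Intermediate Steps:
W(y) = -4 + y
q = -375 (q = ((-4 + 3) + 26)*(-15) = (-1 + 26)*(-15) = 25*(-15) = -375)
h = -1291/375 (h = 1291/(-375) = 1291*(-1/375) = -1291/375 ≈ -3.4427)
L = 237238/105 (L = 740/525 + 2258 = 740*(1/525) + 2258 = 148/105 + 2258 = 237238/105 ≈ 2259.4)
L - h = 237238/105 - 1*(-1291/375) = 237238/105 + 1291/375 = 5939987/2625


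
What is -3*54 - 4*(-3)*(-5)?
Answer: -222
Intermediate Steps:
-3*54 - 4*(-3)*(-5) = -162 + 12*(-5) = -162 - 60 = -222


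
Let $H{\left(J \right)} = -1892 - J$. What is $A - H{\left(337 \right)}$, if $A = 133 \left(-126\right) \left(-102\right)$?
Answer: $1711545$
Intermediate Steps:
$A = 1709316$ ($A = \left(-16758\right) \left(-102\right) = 1709316$)
$A - H{\left(337 \right)} = 1709316 - \left(-1892 - 337\right) = 1709316 - -2229 = 1709316 + 2229 = 1711545$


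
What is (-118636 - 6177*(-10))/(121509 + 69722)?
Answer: -56866/191231 ≈ -0.29737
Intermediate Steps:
(-118636 - 6177*(-10))/(121509 + 69722) = (-118636 + 61770)/191231 = -56866*1/191231 = -56866/191231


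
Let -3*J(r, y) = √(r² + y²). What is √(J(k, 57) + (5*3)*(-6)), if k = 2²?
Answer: √(-810 - 3*√3265)/3 ≈ 10.443*I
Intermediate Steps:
k = 4
J(r, y) = -√(r² + y²)/3
√(J(k, 57) + (5*3)*(-6)) = √(-√(4² + 57²)/3 + (5*3)*(-6)) = √(-√(16 + 3249)/3 + 15*(-6)) = √(-√3265/3 - 90) = √(-90 - √3265/3)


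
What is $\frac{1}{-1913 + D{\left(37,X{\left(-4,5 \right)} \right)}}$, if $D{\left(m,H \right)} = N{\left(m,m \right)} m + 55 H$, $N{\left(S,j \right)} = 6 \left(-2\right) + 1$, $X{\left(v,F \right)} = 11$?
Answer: $- \frac{1}{1715} \approx -0.00058309$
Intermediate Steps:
$N{\left(S,j \right)} = -11$ ($N{\left(S,j \right)} = -12 + 1 = -11$)
$D{\left(m,H \right)} = - 11 m + 55 H$
$\frac{1}{-1913 + D{\left(37,X{\left(-4,5 \right)} \right)}} = \frac{1}{-1913 + \left(\left(-11\right) 37 + 55 \cdot 11\right)} = \frac{1}{-1913 + \left(-407 + 605\right)} = \frac{1}{-1913 + 198} = \frac{1}{-1715} = - \frac{1}{1715}$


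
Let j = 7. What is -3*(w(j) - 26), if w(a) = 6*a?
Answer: -48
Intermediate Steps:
-3*(w(j) - 26) = -3*(6*7 - 26) = -3*(42 - 26) = -3*16 = -48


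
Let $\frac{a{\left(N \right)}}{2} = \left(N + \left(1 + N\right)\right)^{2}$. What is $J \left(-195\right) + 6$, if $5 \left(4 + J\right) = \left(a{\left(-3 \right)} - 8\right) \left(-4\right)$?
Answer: $7338$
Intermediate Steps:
$a{\left(N \right)} = 2 \left(1 + 2 N\right)^{2}$ ($a{\left(N \right)} = 2 \left(N + \left(1 + N\right)\right)^{2} = 2 \left(1 + 2 N\right)^{2}$)
$J = - \frac{188}{5}$ ($J = -4 + \frac{\left(2 \left(1 + 2 \left(-3\right)\right)^{2} - 8\right) \left(-4\right)}{5} = -4 + \frac{\left(2 \left(1 - 6\right)^{2} - 8\right) \left(-4\right)}{5} = -4 + \frac{\left(2 \left(-5\right)^{2} - 8\right) \left(-4\right)}{5} = -4 + \frac{\left(2 \cdot 25 - 8\right) \left(-4\right)}{5} = -4 + \frac{\left(50 - 8\right) \left(-4\right)}{5} = -4 + \frac{42 \left(-4\right)}{5} = -4 + \frac{1}{5} \left(-168\right) = -4 - \frac{168}{5} = - \frac{188}{5} \approx -37.6$)
$J \left(-195\right) + 6 = \left(- \frac{188}{5}\right) \left(-195\right) + 6 = 7332 + 6 = 7338$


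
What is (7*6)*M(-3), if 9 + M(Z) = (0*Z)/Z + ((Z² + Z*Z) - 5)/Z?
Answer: -560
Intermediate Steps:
M(Z) = -9 + (-5 + 2*Z²)/Z (M(Z) = -9 + ((0*Z)/Z + ((Z² + Z*Z) - 5)/Z) = -9 + (0/Z + ((Z² + Z²) - 5)/Z) = -9 + (0 + (2*Z² - 5)/Z) = -9 + (0 + (-5 + 2*Z²)/Z) = -9 + (-5 + 2*Z²)/Z)
(7*6)*M(-3) = (7*6)*(-9 - 5/(-3) + 2*(-3)) = 42*(-9 - 5*(-⅓) - 6) = 42*(-9 + 5/3 - 6) = 42*(-40/3) = -560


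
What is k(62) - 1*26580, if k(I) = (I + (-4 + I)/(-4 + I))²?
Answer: -22611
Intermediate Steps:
k(I) = (1 + I)² (k(I) = (I + 1)² = (1 + I)²)
k(62) - 1*26580 = (1 + 62² + 2*62) - 1*26580 = (1 + 3844 + 124) - 26580 = 3969 - 26580 = -22611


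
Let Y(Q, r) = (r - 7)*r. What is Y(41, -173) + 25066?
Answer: 56206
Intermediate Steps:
Y(Q, r) = r*(-7 + r) (Y(Q, r) = (-7 + r)*r = r*(-7 + r))
Y(41, -173) + 25066 = -173*(-7 - 173) + 25066 = -173*(-180) + 25066 = 31140 + 25066 = 56206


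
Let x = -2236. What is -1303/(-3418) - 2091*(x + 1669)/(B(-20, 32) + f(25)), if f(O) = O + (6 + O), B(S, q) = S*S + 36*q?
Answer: 675744295/916024 ≈ 737.69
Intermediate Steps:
B(S, q) = S**2 + 36*q
f(O) = 6 + 2*O
-1303/(-3418) - 2091*(x + 1669)/(B(-20, 32) + f(25)) = -1303/(-3418) - 2091*(-2236 + 1669)/(((-20)**2 + 36*32) + (6 + 2*25)) = -1303*(-1/3418) - 2091*(-567/((400 + 1152) + (6 + 50))) = 1303/3418 - 2091*(-567/(1552 + 56)) = 1303/3418 - 2091/(1608*(-1/567)) = 1303/3418 - 2091/(-536/189) = 1303/3418 - 2091*(-189/536) = 1303/3418 + 395199/536 = 675744295/916024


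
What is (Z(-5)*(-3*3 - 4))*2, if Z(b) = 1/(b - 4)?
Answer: 26/9 ≈ 2.8889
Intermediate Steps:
Z(b) = 1/(-4 + b)
(Z(-5)*(-3*3 - 4))*2 = ((-3*3 - 4)/(-4 - 5))*2 = ((-9 - 4)/(-9))*2 = -⅑*(-13)*2 = (13/9)*2 = 26/9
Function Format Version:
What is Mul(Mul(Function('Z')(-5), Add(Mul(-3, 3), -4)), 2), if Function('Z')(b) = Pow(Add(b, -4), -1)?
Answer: Rational(26, 9) ≈ 2.8889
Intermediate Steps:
Function('Z')(b) = Pow(Add(-4, b), -1)
Mul(Mul(Function('Z')(-5), Add(Mul(-3, 3), -4)), 2) = Mul(Mul(Pow(Add(-4, -5), -1), Add(Mul(-3, 3), -4)), 2) = Mul(Mul(Pow(-9, -1), Add(-9, -4)), 2) = Mul(Mul(Rational(-1, 9), -13), 2) = Mul(Rational(13, 9), 2) = Rational(26, 9)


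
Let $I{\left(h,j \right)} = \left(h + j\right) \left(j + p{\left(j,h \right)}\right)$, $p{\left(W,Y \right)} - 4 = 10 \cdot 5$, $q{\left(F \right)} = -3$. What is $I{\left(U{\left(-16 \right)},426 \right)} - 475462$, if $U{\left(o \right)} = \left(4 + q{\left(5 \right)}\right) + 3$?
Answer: $-269062$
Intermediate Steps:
$p{\left(W,Y \right)} = 54$ ($p{\left(W,Y \right)} = 4 + 10 \cdot 5 = 4 + 50 = 54$)
$U{\left(o \right)} = 4$ ($U{\left(o \right)} = \left(4 - 3\right) + 3 = 1 + 3 = 4$)
$I{\left(h,j \right)} = \left(54 + j\right) \left(h + j\right)$ ($I{\left(h,j \right)} = \left(h + j\right) \left(j + 54\right) = \left(h + j\right) \left(54 + j\right) = \left(54 + j\right) \left(h + j\right)$)
$I{\left(U{\left(-16 \right)},426 \right)} - 475462 = \left(426^{2} + 54 \cdot 4 + 54 \cdot 426 + 4 \cdot 426\right) - 475462 = \left(181476 + 216 + 23004 + 1704\right) - 475462 = 206400 - 475462 = -269062$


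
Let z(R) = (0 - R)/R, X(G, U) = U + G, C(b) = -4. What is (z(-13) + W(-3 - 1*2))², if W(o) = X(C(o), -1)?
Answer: 36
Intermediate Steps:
X(G, U) = G + U
W(o) = -5 (W(o) = -4 - 1 = -5)
z(R) = -1 (z(R) = (-R)/R = -1)
(z(-13) + W(-3 - 1*2))² = (-1 - 5)² = (-6)² = 36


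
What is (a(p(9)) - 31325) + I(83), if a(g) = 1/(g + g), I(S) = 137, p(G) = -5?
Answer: -311881/10 ≈ -31188.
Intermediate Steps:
a(g) = 1/(2*g)
(a(p(9)) - 31325) + I(83) = ((½)/(-5) - 31325) + 137 = ((½)*(-⅕) - 31325) + 137 = (-⅒ - 31325) + 137 = -313251/10 + 137 = -311881/10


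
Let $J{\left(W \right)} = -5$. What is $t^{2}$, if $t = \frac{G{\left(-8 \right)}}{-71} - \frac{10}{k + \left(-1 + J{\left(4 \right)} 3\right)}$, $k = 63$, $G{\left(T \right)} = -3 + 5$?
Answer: $\frac{646416}{11135569} \approx 0.05805$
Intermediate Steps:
$G{\left(T \right)} = 2$
$t = - \frac{804}{3337}$ ($t = \frac{2}{-71} - \frac{10}{63 - 16} = 2 \left(- \frac{1}{71}\right) - \frac{10}{63 - 16} = - \frac{2}{71} - \frac{10}{63 - 16} = - \frac{2}{71} - \frac{10}{47} = - \frac{804}{3337} \approx -0.24093$)
$t^{2} = \left(- \frac{804}{3337}\right)^{2} = \frac{646416}{11135569}$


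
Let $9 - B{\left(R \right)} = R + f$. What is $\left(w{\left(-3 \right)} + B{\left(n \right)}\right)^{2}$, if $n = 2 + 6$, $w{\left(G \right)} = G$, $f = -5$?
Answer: $9$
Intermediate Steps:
$n = 8$
$B{\left(R \right)} = 14 - R$ ($B{\left(R \right)} = 9 - \left(R - 5\right) = 9 - \left(-5 + R\right) = 14 - R$)
$\left(w{\left(-3 \right)} + B{\left(n \right)}\right)^{2} = \left(-3 + \left(14 - 8\right)\right)^{2} = \left(-3 + 6\right)^{2} = 3^{2} = 9$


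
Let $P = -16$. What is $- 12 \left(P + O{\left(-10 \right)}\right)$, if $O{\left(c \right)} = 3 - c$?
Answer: $36$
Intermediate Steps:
$- 12 \left(P + O{\left(-10 \right)}\right) = - 12 \left(-16 + \left(3 - -10\right)\right) = - 12 \left(-16 + \left(3 + 10\right)\right) = - 12 \left(-16 + 13\right) = \left(-12\right) \left(-3\right) = 36$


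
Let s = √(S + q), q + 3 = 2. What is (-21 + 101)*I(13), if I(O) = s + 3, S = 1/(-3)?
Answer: 240 + 160*I*√3/3 ≈ 240.0 + 92.376*I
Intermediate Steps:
S = -⅓ ≈ -0.33333
q = -1 (q = -3 + 2 = -1)
s = 2*I*√3/3 (s = √(-⅓ - 1) = √(-4/3) = 2*I*√3/3 ≈ 1.1547*I)
I(O) = 3 + 2*I*√3/3 (I(O) = 2*I*√3/3 + 3 = 3 + 2*I*√3/3)
(-21 + 101)*I(13) = (-21 + 101)*(3 + 2*I*√3/3) = 80*(3 + 2*I*√3/3) = 240 + 160*I*√3/3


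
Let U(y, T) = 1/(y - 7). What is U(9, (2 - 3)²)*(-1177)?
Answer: -1177/2 ≈ -588.50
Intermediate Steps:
U(y, T) = 1/(-7 + y)
U(9, (2 - 3)²)*(-1177) = -1177/(-7 + 9) = -1177/2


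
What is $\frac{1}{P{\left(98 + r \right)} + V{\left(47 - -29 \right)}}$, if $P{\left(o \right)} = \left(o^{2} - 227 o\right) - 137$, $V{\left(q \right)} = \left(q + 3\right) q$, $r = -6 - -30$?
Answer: $- \frac{1}{6943} \approx -0.00014403$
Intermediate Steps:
$r = 24$ ($r = -6 + 30 = 24$)
$V{\left(q \right)} = q \left(3 + q\right)$ ($V{\left(q \right)} = \left(3 + q\right) q = q \left(3 + q\right)$)
$P{\left(o \right)} = -137 + o^{2} - 227 o$
$\frac{1}{P{\left(98 + r \right)} + V{\left(47 - -29 \right)}} = \frac{1}{\left(-137 + \left(98 + 24\right)^{2} - 227 \left(98 + 24\right)\right) + \left(47 - -29\right) \left(3 + \left(47 - -29\right)\right)} = \frac{1}{\left(-137 + 122^{2} - 27694\right) + \left(47 + 29\right) \left(3 + \left(47 + 29\right)\right)} = \frac{1}{\left(-137 + 14884 - 27694\right) + 76 \left(3 + 76\right)} = \frac{1}{-12947 + 76 \cdot 79} = \frac{1}{-12947 + 6004} = \frac{1}{-6943} = - \frac{1}{6943}$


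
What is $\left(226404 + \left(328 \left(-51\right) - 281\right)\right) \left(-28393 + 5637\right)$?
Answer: $-4764992620$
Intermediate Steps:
$\left(226404 + \left(328 \left(-51\right) - 281\right)\right) \left(-28393 + 5637\right) = \left(226404 - 17009\right) \left(-22756\right) = 209395 \left(-22756\right) = -4764992620$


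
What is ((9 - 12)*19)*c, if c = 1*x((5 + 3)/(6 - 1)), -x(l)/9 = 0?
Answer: 0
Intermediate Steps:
x(l) = 0 (x(l) = -9*0 = 0)
c = 0 (c = 1*0 = 0)
((9 - 12)*19)*c = ((9 - 12)*19)*0 = -3*19*0 = -57*0 = 0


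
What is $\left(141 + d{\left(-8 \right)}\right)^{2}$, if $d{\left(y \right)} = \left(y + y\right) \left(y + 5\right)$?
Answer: $35721$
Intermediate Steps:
$d{\left(y \right)} = 2 y \left(5 + y\right)$
$\left(141 + d{\left(-8 \right)}\right)^{2} = \left(141 + 2 \left(-8\right) \left(5 - 8\right)\right)^{2} = \left(141 + 2 \left(-8\right) \left(-3\right)\right)^{2} = \left(141 + 48\right)^{2} = 189^{2} = 35721$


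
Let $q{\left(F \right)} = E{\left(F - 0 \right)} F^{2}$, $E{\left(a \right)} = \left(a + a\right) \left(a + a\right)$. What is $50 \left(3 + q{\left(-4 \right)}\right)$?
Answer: $51350$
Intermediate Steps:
$E{\left(a \right)} = 4 a^{2}$ ($E{\left(a \right)} = 2 a 2 a = 4 a^{2}$)
$q{\left(F \right)} = 4 F^{4}$ ($q{\left(F \right)} = 4 \left(F - 0\right)^{2} F^{2} = 4 \left(F + 0\right)^{2} F^{2} = 4 F^{2} F^{2} = 4 F^{4}$)
$50 \left(3 + q{\left(-4 \right)}\right) = 50 \left(3 + 4 \left(-4\right)^{4}\right) = 50 \left(3 + 4 \cdot 256\right) = 50 \left(3 + 1024\right) = 50 \cdot 1027 = 51350$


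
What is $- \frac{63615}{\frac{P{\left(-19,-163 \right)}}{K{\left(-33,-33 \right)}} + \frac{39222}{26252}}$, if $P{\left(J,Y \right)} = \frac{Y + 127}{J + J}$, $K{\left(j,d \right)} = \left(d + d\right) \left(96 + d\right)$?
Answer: $- \frac{3664861040610}{86059553} \approx -42585.0$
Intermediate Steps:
$K{\left(j,d \right)} = 2 d \left(96 + d\right)$
$P{\left(J,Y \right)} = \frac{127 + Y}{2 J}$
$- \frac{63615}{\frac{P{\left(-19,-163 \right)}}{K{\left(-33,-33 \right)}} + \frac{39222}{26252}} = - \frac{63615}{\frac{\frac{1}{2} \frac{1}{-19} \left(127 - 163\right)}{2 \left(-33\right) \left(96 - 33\right)} + \frac{39222}{26252}} = - \frac{63615}{\frac{\frac{1}{2} \left(- \frac{1}{19}\right) \left(-36\right)}{2 \left(-33\right) 63} + 39222 \cdot \frac{1}{26252}} = - \frac{63615}{\frac{18}{19 \left(-4158\right)} + \frac{19611}{13126}} = - \frac{63615}{\frac{18}{19} \left(- \frac{1}{4158}\right) + \frac{19611}{13126}} = - \frac{63615}{- \frac{1}{4389} + \frac{19611}{13126}} = - \frac{63615}{\frac{86059553}{57610014}} = \left(-63615\right) \frac{57610014}{86059553} = - \frac{3664861040610}{86059553}$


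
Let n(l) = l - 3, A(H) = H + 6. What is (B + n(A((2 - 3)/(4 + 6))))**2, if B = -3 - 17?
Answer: 29241/100 ≈ 292.41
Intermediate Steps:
A(H) = 6 + H
B = -20
n(l) = -3 + l
(B + n(A((2 - 3)/(4 + 6))))**2 = (-20 + (-3 + (6 + (2 - 3)/(4 + 6))))**2 = (-20 + (-3 + (6 - 1/10)))**2 = (-20 + (-3 + 59/10))**2 = (-20 + 29/10)**2 = (-171/10)**2 = 29241/100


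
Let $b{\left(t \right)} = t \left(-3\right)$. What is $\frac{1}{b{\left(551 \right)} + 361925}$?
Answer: $\frac{1}{360272} \approx 2.7757 \cdot 10^{-6}$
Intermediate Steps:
$b{\left(t \right)} = - 3 t$
$\frac{1}{b{\left(551 \right)} + 361925} = \frac{1}{\left(-3\right) 551 + 361925} = \frac{1}{-1653 + 361925} = \frac{1}{360272}$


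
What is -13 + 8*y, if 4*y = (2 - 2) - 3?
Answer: -19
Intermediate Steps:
y = -¾ (y = ((2 - 2) - 3)/4 = (0 - 3)/4 = (¼)*(-3) = -¾ ≈ -0.75000)
-13 + 8*y = -13 + 8*(-¾) = -13 - 6 = -19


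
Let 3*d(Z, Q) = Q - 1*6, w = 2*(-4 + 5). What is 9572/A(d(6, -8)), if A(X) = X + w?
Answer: -7179/2 ≈ -3589.5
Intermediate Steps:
w = 2 (w = 2*1 = 2)
d(Z, Q) = -2 + Q/3 (d(Z, Q) = (Q - 1*6)/3 = (Q - 6)/3 = (-6 + Q)/3 = -2 + Q/3)
A(X) = 2 + X (A(X) = X + 2 = 2 + X)
9572/A(d(6, -8)) = 9572/(2 + (-2 + (1/3)*(-8))) = 9572/(2 + (-2 - 8/3)) = 9572/(2 - 14/3) = 9572/(-8/3) = 9572*(-3/8) = -7179/2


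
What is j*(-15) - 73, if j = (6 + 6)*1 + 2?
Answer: -283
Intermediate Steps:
j = 14 (j = 12*1 + 2 = 12 + 2 = 14)
j*(-15) - 73 = 14*(-15) - 73 = -210 - 73 = -283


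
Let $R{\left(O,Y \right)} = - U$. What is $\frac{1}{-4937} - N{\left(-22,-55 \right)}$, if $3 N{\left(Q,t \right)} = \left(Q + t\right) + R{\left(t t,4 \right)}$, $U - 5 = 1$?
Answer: $\frac{409768}{14811} \approx 27.666$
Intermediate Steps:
$U = 6$ ($U = 5 + 1 = 6$)
$R{\left(O,Y \right)} = -6$ ($R{\left(O,Y \right)} = \left(-1\right) 6 = -6$)
$N{\left(Q,t \right)} = -2 + \frac{Q}{3} + \frac{t}{3}$ ($N{\left(Q,t \right)} = \frac{\left(Q + t\right) - 6}{3} = \frac{-6 + Q + t}{3} = -2 + \frac{Q}{3} + \frac{t}{3}$)
$\frac{1}{-4937} - N{\left(-22,-55 \right)} = \frac{1}{-4937} - \left(-2 + \frac{1}{3} \left(-22\right) + \frac{1}{3} \left(-55\right)\right) = - \frac{1}{4937} - \left(-2 - \frac{22}{3} - \frac{55}{3}\right) = - \frac{1}{4937} - - \frac{83}{3} = - \frac{1}{4937} + \frac{83}{3} = \frac{409768}{14811}$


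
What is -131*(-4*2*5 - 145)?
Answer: 24235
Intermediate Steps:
-131*(-4*2*5 - 145) = -131*(-8*5 - 145) = -131*(-40 - 145) = -131*(-185) = 24235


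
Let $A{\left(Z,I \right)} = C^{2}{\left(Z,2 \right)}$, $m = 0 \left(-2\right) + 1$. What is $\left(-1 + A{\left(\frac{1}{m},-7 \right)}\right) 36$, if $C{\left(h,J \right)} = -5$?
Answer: $864$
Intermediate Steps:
$m = 1$ ($m = 0 + 1 = 1$)
$A{\left(Z,I \right)} = 25$ ($A{\left(Z,I \right)} = \left(-5\right)^{2} = 25$)
$\left(-1 + A{\left(\frac{1}{m},-7 \right)}\right) 36 = \left(-1 + 25\right) 36 = 24 \cdot 36 = 864$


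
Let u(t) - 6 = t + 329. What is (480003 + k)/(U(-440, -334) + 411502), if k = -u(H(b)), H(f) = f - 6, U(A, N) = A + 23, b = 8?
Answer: 479666/411085 ≈ 1.1668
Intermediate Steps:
U(A, N) = 23 + A
H(f) = -6 + f
u(t) = 335 + t (u(t) = 6 + (t + 329) = 6 + (329 + t) = 335 + t)
k = -337 (k = -(335 + (-6 + 8)) = -(335 + 2) = -1*337 = -337)
(480003 + k)/(U(-440, -334) + 411502) = (480003 - 337)/((23 - 440) + 411502) = 479666/(-417 + 411502) = 479666/411085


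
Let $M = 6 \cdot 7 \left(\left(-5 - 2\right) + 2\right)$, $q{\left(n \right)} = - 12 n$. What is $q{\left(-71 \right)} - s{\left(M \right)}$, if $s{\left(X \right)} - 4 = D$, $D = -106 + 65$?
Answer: $889$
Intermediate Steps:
$M = -210$ ($M = 42 \left(-7 + 2\right) = 42 \left(-5\right) = -210$)
$D = -41$
$s{\left(X \right)} = -37$ ($s{\left(X \right)} = 4 - 41 = -37$)
$q{\left(-71 \right)} - s{\left(M \right)} = \left(-12\right) \left(-71\right) - -37 = 852 + 37 = 889$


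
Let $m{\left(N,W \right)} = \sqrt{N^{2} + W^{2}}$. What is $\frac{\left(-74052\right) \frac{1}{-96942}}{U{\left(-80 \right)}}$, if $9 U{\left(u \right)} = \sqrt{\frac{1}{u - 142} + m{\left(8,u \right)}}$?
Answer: $\frac{111078 \sqrt{222}}{16157 \sqrt{-1 + 1776 \sqrt{101}}} \approx 0.76675$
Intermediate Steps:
$U{\left(u \right)} = \frac{\sqrt{\frac{1}{-142 + u} + \sqrt{64 + u^{2}}}}{9}$ ($U{\left(u \right)} = \frac{\sqrt{\frac{1}{u - 142} + \sqrt{8^{2} + u^{2}}}}{9} = \frac{\sqrt{\frac{1}{-142 + u} + \sqrt{64 + u^{2}}}}{9}$)
$\frac{\left(-74052\right) \frac{1}{-96942}}{U{\left(-80 \right)}} = \frac{\left(-74052\right) \frac{1}{-96942}}{\frac{1}{9} \sqrt{\frac{1 + \sqrt{64 + \left(-80\right)^{2}} \left(-142 - 80\right)}{-142 - 80}}} = \frac{\left(-74052\right) \left(- \frac{1}{96942}\right)}{\frac{1}{9} \sqrt{\frac{1 + \sqrt{64 + 6400} \left(-222\right)}{-222}}} = \frac{12342}{16157 \frac{\sqrt{- \frac{1 + \sqrt{6464} \left(-222\right)}{222}}}{9}} = \frac{12342}{16157 \frac{\sqrt{- \frac{1 + 8 \sqrt{101} \left(-222\right)}{222}}}{9}} = \frac{12342}{16157 \frac{\sqrt{- \frac{1 - 1776 \sqrt{101}}{222}}}{9}} = \frac{12342}{16157 \frac{\sqrt{- \frac{1}{222} + 8 \sqrt{101}}}{9}} = \frac{12342 \frac{9}{\sqrt{- \frac{1}{222} + 8 \sqrt{101}}}}{16157} = \frac{111078}{16157 \sqrt{- \frac{1}{222} + 8 \sqrt{101}}}$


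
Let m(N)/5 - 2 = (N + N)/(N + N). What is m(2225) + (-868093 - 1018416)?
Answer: -1886494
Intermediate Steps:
m(N) = 15 (m(N) = 10 + 5*((N + N)/(N + N)) = 10 + 5*((2*N)/((2*N))) = 10 + 5*((2*N)*(1/(2*N))) = 10 + 5*1 = 10 + 5 = 15)
m(2225) + (-868093 - 1018416) = 15 + (-868093 - 1018416) = 15 - 1886509 = -1886494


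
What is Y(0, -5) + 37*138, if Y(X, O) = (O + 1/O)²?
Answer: 128326/25 ≈ 5133.0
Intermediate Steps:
Y(0, -5) + 37*138 = (1 + (-5)²)²/(-5)² + 37*138 = (1 + 25)²/25 + 5106 = (1/25)*26² + 5106 = (1/25)*676 + 5106 = 676/25 + 5106 = 128326/25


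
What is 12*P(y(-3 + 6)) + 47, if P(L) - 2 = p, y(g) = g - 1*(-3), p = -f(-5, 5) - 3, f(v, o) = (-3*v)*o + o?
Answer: -925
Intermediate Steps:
f(v, o) = o - 3*o*v (f(v, o) = -3*o*v + o = o - 3*o*v)
p = -83 (p = -5*(1 - 3*(-5)) - 3 = -5*(1 + 15) - 3 = -5*16 - 3 = -1*80 - 3 = -80 - 3 = -83)
y(g) = 3 + g (y(g) = g + 3 = 3 + g)
P(L) = -81 (P(L) = 2 - 83 = -81)
12*P(y(-3 + 6)) + 47 = 12*(-81) + 47 = -972 + 47 = -925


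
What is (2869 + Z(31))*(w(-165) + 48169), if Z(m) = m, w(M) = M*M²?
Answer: -12887472400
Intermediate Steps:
w(M) = M³
(2869 + Z(31))*(w(-165) + 48169) = (2869 + 31)*((-165)³ + 48169) = 2900*(-4492125 + 48169) = 2900*(-4443956) = -12887472400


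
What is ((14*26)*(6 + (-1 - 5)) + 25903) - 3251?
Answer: 22652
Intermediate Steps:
((14*26)*(6 + (-1 - 5)) + 25903) - 3251 = (364*(6 - 6) + 25903) - 3251 = (364*0 + 25903) - 3251 = (0 + 25903) - 3251 = 25903 - 3251 = 22652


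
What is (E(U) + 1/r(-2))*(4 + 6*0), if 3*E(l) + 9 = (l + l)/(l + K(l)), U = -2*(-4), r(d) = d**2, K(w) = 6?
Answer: -199/21 ≈ -9.4762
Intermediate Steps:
U = 8
E(l) = -3 + 2*l/(3*(6 + l)) (E(l) = -3 + ((l + l)/(l + 6))/3 = -3 + ((2*l)/(6 + l))/3 = -3 + (2*l/(6 + l))/3 = -3 + 2*l/(3*(6 + l)))
(E(U) + 1/r(-2))*(4 + 6*0) = ((-54 - 7*8)/(3*(6 + 8)) + 1/((-2)**2))*(4 + 6*0) = ((1/3)*(-54 - 56)/14 + 1/4)*(4 + 0) = ((1/3)*(1/14)*(-110) + 1/4)*4 = (-55/21 + 1/4)*4 = -199/84*4 = -199/21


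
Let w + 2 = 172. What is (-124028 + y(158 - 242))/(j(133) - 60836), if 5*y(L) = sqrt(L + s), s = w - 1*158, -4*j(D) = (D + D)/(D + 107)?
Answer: 59533440/29201413 - 576*I*sqrt(2)/29201413 ≈ 2.0387 - 2.7895e-5*I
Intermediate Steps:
w = 170 (w = -2 + 172 = 170)
j(D) = -D/(2*(107 + D)) (j(D) = -(D + D)/(4*(D + 107)) = -2*D/(4*(107 + D)) = -D/(2*(107 + D)))
s = 12 (s = 170 - 1*158 = 170 - 158 = 12)
y(L) = sqrt(12 + L)/5 (y(L) = sqrt(L + 12)/5 = sqrt(12 + L)/5)
(-124028 + y(158 - 242))/(j(133) - 60836) = (-124028 + sqrt(12 + (158 - 242))/5)/(-1*133/(214 + 2*133) - 60836) = (-124028 + sqrt(12 - 84)/5)/(-1*133/(214 + 266) - 60836) = (-124028 + sqrt(-72)/5)/(-1*133/480 - 60836) = (-124028 + (6*I*sqrt(2))/5)/(-1*133*1/480 - 60836) = (-124028 + 6*I*sqrt(2)/5)/(-133/480 - 60836) = (-124028 + 6*I*sqrt(2)/5)/(-29201413/480) = (-124028 + 6*I*sqrt(2)/5)*(-480/29201413) = 59533440/29201413 - 576*I*sqrt(2)/29201413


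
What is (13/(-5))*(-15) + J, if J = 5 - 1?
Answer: 43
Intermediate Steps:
J = 4
(13/(-5))*(-15) + J = (13/(-5))*(-15) + 4 = (13*(-1/5))*(-15) + 4 = -13/5*(-15) + 4 = 39 + 4 = 43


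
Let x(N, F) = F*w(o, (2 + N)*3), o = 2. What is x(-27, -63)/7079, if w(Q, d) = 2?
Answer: -126/7079 ≈ -0.017799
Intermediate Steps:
x(N, F) = 2*F (x(N, F) = F*2 = 2*F)
x(-27, -63)/7079 = (2*(-63))/7079 = -126*1/7079 = -126/7079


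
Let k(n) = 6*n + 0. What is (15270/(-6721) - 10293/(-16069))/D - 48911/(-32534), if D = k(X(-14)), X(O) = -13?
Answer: 34813134523480/22838814920779 ≈ 1.5243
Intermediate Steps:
k(n) = 6*n
D = -78 (D = 6*(-13) = -78)
(15270/(-6721) - 10293/(-16069))/D - 48911/(-32534) = (15270/(-6721) - 10293/(-16069))/(-78) - 48911/(-32534) = (15270*(-1/6721) - 10293*(-1/16069))*(-1/78) - 48911*(-1/32534) = (-15270/6721 + 10293/16069)*(-1/78) + 48911/32534 = -176194377/107999749*(-1/78) + 48911/32534 = 58731459/2807993474 + 48911/32534 = 34813134523480/22838814920779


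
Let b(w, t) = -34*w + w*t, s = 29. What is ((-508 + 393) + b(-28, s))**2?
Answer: 625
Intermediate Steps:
b(w, t) = -34*w + t*w
((-508 + 393) + b(-28, s))**2 = ((-508 + 393) - 28*(-34 + 29))**2 = (-115 - 28*(-5))**2 = (-115 + 140)**2 = 25**2 = 625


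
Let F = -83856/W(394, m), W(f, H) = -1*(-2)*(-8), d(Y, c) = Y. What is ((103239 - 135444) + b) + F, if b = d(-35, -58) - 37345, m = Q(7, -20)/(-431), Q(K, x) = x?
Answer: -64344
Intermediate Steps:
m = 20/431 (m = -20/(-431) = -20*(-1/431) = 20/431 ≈ 0.046404)
W(f, H) = -16 (W(f, H) = 2*(-8) = -16)
b = -37380 (b = -35 - 37345 = -37380)
F = 5241 (F = -83856/(-16) = -83856*(-1/16) = 5241)
((103239 - 135444) + b) + F = ((103239 - 135444) - 37380) + 5241 = (-32205 - 37380) + 5241 = -69585 + 5241 = -64344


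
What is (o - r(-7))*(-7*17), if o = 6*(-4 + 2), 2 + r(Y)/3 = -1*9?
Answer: -2499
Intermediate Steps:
r(Y) = -33 (r(Y) = -6 + 3*(-1*9) = -6 + 3*(-9) = -6 - 27 = -33)
o = -12 (o = 6*(-2) = -12)
(o - r(-7))*(-7*17) = (-12 - 1*(-33))*(-7*17) = (-12 + 33)*(-119) = 21*(-119) = -2499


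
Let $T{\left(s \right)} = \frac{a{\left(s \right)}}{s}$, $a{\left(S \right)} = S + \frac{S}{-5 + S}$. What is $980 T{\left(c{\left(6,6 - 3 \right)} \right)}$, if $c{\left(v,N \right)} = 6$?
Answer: $1960$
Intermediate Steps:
$T{\left(s \right)} = \frac{-4 + s}{-5 + s}$ ($T{\left(s \right)} = \frac{s \frac{1}{-5 + s} \left(-4 + s\right)}{s} = \frac{-4 + s}{-5 + s}$)
$980 T{\left(c{\left(6,6 - 3 \right)} \right)} = 980 \frac{-4 + 6}{-5 + 6} = 980 \cdot 1^{-1} \cdot 2 = 980 \cdot 1 \cdot 2 = 980 \cdot 2 = 1960$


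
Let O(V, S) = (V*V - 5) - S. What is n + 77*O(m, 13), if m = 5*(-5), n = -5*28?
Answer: 46599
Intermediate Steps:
n = -140
m = -25
O(V, S) = -5 + V² - S (O(V, S) = (V² - 5) - S = (-5 + V²) - S = -5 + V² - S)
n + 77*O(m, 13) = -140 + 77*(-5 + (-25)² - 1*13) = -140 + 77*(-5 + 625 - 13) = -140 + 77*607 = -140 + 46739 = 46599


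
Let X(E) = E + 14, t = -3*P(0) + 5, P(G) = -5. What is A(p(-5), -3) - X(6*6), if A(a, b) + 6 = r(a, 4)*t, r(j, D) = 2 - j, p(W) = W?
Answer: 84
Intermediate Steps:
t = 20 (t = -3*(-5) + 5 = 15 + 5 = 20)
X(E) = 14 + E
A(a, b) = 34 - 20*a (A(a, b) = -6 + (2 - a)*20 = -6 + (40 - 20*a) = 34 - 20*a)
A(p(-5), -3) - X(6*6) = (34 - 20*(-5)) - (14 + 6*6) = (34 + 100) - (14 + 36) = 134 - 1*50 = 134 - 50 = 84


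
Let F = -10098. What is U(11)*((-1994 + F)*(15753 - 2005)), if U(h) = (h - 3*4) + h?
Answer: -1662408160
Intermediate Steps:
U(h) = -12 + 2*h (U(h) = (h - 12) + h = (-12 + h) + h = -12 + 2*h)
U(11)*((-1994 + F)*(15753 - 2005)) = (-12 + 2*11)*((-1994 - 10098)*(15753 - 2005)) = (-12 + 22)*(-12092*13748) = 10*(-166240816) = -1662408160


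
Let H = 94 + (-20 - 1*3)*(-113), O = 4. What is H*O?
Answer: 10772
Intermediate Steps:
H = 2693 (H = 94 + (-20 - 3)*(-113) = 94 - 23*(-113) = 94 + 2599 = 2693)
H*O = 2693*4 = 10772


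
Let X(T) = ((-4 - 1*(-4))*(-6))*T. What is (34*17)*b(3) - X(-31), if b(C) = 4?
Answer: 2312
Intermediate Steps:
X(T) = 0 (X(T) = ((-4 + 4)*(-6))*T = (0*(-6))*T = 0*T = 0)
(34*17)*b(3) - X(-31) = (34*17)*4 - 1*0 = 578*4 + 0 = 2312 + 0 = 2312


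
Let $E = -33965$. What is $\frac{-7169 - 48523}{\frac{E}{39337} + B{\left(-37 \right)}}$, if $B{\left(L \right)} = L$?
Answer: $\frac{365126034}{248239} \approx 1470.9$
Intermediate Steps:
$\frac{-7169 - 48523}{\frac{E}{39337} + B{\left(-37 \right)}} = \frac{-7169 - 48523}{- \frac{33965}{39337} - 37} = - \frac{55692}{\left(-33965\right) \frac{1}{39337} - 37} = - \frac{55692}{- \frac{33965}{39337} - 37} = - \frac{55692}{- \frac{1489434}{39337}} = \left(-55692\right) \left(- \frac{39337}{1489434}\right) = \frac{365126034}{248239}$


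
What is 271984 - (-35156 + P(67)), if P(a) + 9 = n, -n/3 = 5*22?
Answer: 307479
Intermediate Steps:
n = -330 (n = -15*22 = -3*110 = -330)
P(a) = -339 (P(a) = -9 - 330 = -339)
271984 - (-35156 + P(67)) = 271984 - (-35156 - 339) = 271984 - 1*(-35495) = 271984 + 35495 = 307479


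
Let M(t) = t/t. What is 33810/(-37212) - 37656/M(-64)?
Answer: -33364021/886 ≈ -37657.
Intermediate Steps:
M(t) = 1
33810/(-37212) - 37656/M(-64) = 33810/(-37212) - 37656/1 = 33810*(-1/37212) - 37656*1 = -805/886 - 37656 = -33364021/886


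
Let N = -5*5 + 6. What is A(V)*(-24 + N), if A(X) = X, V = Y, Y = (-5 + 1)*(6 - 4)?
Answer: 344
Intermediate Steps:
N = -19 (N = -25 + 6 = -19)
Y = -8 (Y = -4*2 = -8)
V = -8
A(V)*(-24 + N) = -8*(-24 - 19) = -8*(-43) = 344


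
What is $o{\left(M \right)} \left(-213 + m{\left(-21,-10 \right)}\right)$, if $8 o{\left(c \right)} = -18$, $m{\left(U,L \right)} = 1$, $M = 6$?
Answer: $477$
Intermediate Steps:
$o{\left(c \right)} = - \frac{9}{4}$ ($o{\left(c \right)} = \frac{1}{8} \left(-18\right) = - \frac{9}{4}$)
$o{\left(M \right)} \left(-213 + m{\left(-21,-10 \right)}\right) = - \frac{9 \left(-213 + 1\right)}{4} = \left(- \frac{9}{4}\right) \left(-212\right) = 477$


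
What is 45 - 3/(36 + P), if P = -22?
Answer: 627/14 ≈ 44.786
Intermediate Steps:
45 - 3/(36 + P) = 45 - 3/(36 - 22) = 45 - 3/14 = 627/14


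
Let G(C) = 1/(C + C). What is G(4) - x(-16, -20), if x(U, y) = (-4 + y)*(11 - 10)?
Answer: 193/8 ≈ 24.125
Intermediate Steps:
G(C) = 1/(2*C)
x(U, y) = -4 + y (x(U, y) = (-4 + y)*1 = -4 + y)
G(4) - x(-16, -20) = (½)/4 - (-4 - 20) = (½)*(¼) - 1*(-24) = ⅛ + 24 = 193/8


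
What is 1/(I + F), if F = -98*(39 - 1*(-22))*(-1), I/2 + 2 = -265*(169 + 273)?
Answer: -1/228286 ≈ -4.3805e-6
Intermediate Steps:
I = -234264 (I = -4 + 2*(-265*(169 + 273)) = -4 + 2*(-265*442) = -4 + 2*(-117130) = -4 - 234260 = -234264)
F = 5978 (F = -98*(39 + 22)*(-1) = -98*61*(-1) = -5978*(-1) = 5978)
1/(I + F) = 1/(-234264 + 5978) = 1/(-228286) = -1/228286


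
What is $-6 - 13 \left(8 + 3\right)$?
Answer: $-149$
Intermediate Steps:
$-6 - 13 \left(8 + 3\right) = -6 - 143 = -149$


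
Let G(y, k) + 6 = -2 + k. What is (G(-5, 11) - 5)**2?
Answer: 4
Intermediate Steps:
G(y, k) = -8 + k (G(y, k) = -6 + (-2 + k) = -8 + k)
(G(-5, 11) - 5)**2 = ((-8 + 11) - 5)**2 = (3 - 5)**2 = (-2)**2 = 4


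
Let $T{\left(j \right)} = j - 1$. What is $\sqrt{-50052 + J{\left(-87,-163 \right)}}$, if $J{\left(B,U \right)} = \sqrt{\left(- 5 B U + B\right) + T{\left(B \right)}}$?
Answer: $\sqrt{-50052 + 2 i \sqrt{17770}} \approx 0.5958 + 223.72 i$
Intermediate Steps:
$T{\left(j \right)} = -1 + j$ ($T{\left(j \right)} = j - 1 = -1 + j$)
$J{\left(B,U \right)} = \sqrt{-1 + 2 B - 5 B U}$ ($J{\left(B,U \right)} = \sqrt{\left(- 5 B U + B\right) + \left(-1 + B\right)} = \sqrt{\left(B - 5 B U\right) + \left(-1 + B\right)} = \sqrt{-1 + 2 B - 5 B U}$)
$\sqrt{-50052 + J{\left(-87,-163 \right)}} = \sqrt{-50052 + \sqrt{-1 + 2 \left(-87\right) - \left(-435\right) \left(-163\right)}} = \sqrt{-50052 + \sqrt{-1 - 174 - 70905}} = \sqrt{-50052 + \sqrt{-71080}} = \sqrt{-50052 + 2 i \sqrt{17770}}$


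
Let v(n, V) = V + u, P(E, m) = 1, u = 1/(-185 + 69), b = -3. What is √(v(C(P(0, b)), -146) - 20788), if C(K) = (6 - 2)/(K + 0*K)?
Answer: I*√70422005/58 ≈ 144.69*I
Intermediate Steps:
u = -1/116 (u = 1/(-116) = -1/116 ≈ -0.0086207)
C(K) = 4/K (C(K) = 4/(K + 0) = 4/K)
v(n, V) = -1/116 + V (v(n, V) = V - 1/116 = -1/116 + V)
√(v(C(P(0, b)), -146) - 20788) = √((-1/116 - 146) - 20788) = √(-16937/116 - 20788) = √(-2428345/116) = I*√70422005/58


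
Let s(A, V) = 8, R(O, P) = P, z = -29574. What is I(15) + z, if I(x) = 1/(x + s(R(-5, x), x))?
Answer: -680201/23 ≈ -29574.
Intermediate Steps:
I(x) = 1/(8 + x) (I(x) = 1/(x + 8) = 1/(8 + x))
I(15) + z = 1/(8 + 15) - 29574 = 1/23 - 29574 = -680201/23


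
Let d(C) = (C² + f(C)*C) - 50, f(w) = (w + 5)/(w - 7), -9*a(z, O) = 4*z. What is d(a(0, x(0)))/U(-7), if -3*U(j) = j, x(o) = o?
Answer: -150/7 ≈ -21.429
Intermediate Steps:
a(z, O) = -4*z/9
f(w) = (5 + w)/(-7 + w)
U(j) = -j/3
d(C) = -50 + C² + C*(5 + C)/(-7 + C) (d(C) = (C² + ((5 + C)/(-7 + C))*C) - 50 = (C² + C*(5 + C)/(-7 + C)) - 50 = -50 + C² + C*(5 + C)/(-7 + C))
d(a(0, x(0)))/U(-7) = (((-4/9*0)*(5 - 4/9*0) + (-50 + (-4/9*0)²)*(-7 - 4/9*0))/(-7 - 4/9*0))/((-⅓*(-7))) = ((0*(5 + 0) + (-50 + 0²)*(-7 + 0))/(-7 + 0))/(7/3) = ((0*5 + (-50 + 0)*(-7))/(-7))*(3/7) = -(0 - 50*(-7))/7*(3/7) = -(0 + 350)/7*(3/7) = -⅐*350*(3/7) = -50*3/7 = -150/7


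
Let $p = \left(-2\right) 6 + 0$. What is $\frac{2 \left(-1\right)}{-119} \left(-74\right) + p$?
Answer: $- \frac{1576}{119} \approx -13.244$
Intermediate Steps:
$p = -12$ ($p = -12 + 0 = -12$)
$\frac{2 \left(-1\right)}{-119} \left(-74\right) + p = \frac{2 \left(-1\right)}{-119} \left(-74\right) - 12 = \left(-2\right) \left(- \frac{1}{119}\right) \left(-74\right) - 12 = \frac{2}{119} \left(-74\right) - 12 = - \frac{148}{119} - 12 = - \frac{1576}{119}$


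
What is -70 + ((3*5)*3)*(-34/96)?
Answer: -1375/16 ≈ -85.938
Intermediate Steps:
-70 + ((3*5)*3)*(-34/96) = -70 + (15*3)*(-34*1/96) = -70 + 45*(-17/48) = -70 - 255/16 = -1375/16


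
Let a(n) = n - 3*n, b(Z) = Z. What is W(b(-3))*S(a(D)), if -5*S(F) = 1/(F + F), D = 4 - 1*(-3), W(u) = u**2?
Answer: 9/140 ≈ 0.064286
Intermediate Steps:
D = 7 (D = 4 + 3 = 7)
a(n) = -2*n (a(n) = n - 3*n = -2*n)
S(F) = -1/(10*F) (S(F) = -1/(5*(F + F)) = -1/(2*F)/5 = -1/(10*F))
W(b(-3))*S(a(D)) = (-3)**2*(-1/(10*((-2*7)))) = 9*(-1/10/(-14)) = 9*(-1/10*(-1/14)) = 9*(1/140) = 9/140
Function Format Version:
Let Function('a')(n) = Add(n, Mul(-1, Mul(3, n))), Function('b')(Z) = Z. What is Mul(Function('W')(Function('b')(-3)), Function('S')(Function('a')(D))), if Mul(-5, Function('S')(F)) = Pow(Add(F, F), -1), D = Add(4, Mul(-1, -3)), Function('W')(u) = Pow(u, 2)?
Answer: Rational(9, 140) ≈ 0.064286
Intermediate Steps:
D = 7 (D = Add(4, 3) = 7)
Function('a')(n) = Mul(-2, n) (Function('a')(n) = Add(n, Mul(-3, n)) = Mul(-2, n))
Function('S')(F) = Mul(Rational(-1, 10), Pow(F, -1)) (Function('S')(F) = Mul(Rational(-1, 5), Pow(Add(F, F), -1)) = Mul(Rational(-1, 5), Pow(Mul(2, F), -1)) = Mul(Rational(-1, 5), Mul(Rational(1, 2), Pow(F, -1))) = Mul(Rational(-1, 10), Pow(F, -1)))
Mul(Function('W')(Function('b')(-3)), Function('S')(Function('a')(D))) = Mul(Pow(-3, 2), Mul(Rational(-1, 10), Pow(Mul(-2, 7), -1))) = Mul(9, Mul(Rational(-1, 10), Pow(-14, -1))) = Mul(9, Mul(Rational(-1, 10), Rational(-1, 14))) = Mul(9, Rational(1, 140)) = Rational(9, 140)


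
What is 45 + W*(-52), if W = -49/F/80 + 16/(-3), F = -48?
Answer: 308803/960 ≈ 321.67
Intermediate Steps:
W = -20431/3840 (W = -49/(-48)/80 + 16/(-3) = -49*(-1/48)*(1/80) + 16*(-⅓) = (49/48)*(1/80) - 16/3 = 49/3840 - 16/3 = -20431/3840 ≈ -5.3206)
45 + W*(-52) = 45 - 20431/3840*(-52) = 45 + 265603/960 = 308803/960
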